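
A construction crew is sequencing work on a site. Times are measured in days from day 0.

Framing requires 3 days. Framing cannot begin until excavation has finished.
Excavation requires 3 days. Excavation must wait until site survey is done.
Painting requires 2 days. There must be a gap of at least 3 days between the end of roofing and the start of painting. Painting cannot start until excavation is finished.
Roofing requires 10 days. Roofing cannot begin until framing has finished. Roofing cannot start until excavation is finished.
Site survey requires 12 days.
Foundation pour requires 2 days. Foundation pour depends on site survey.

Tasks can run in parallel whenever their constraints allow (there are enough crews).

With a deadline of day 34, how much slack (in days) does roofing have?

1

Nothing blocks site survey, so it runs from day 0 to day 12.
After site survey (finishes day 12), excavation can start at day 12 and finishes at day 15.
After excavation (finishes day 15), framing can start at day 15 and finishes at day 18.
For roofing: framing (finishes day 18); excavation (finishes day 15). Taking the maximum gives a start of day 18, and it finishes at 18 + 10 = day 28.

Working backward from the deadline:
Painting must finish by day 34; it takes 2 days, so it must start by 34 − 2 = day 32.
Roofing has to be done before painting (must start by day 32, minus 3-day gap → day 29). That means finishing by day 29, i.e. starting by 29 − 10 = day 19.
So roofing can start as early as day 18 and as late as day 19, giving 19 − 18 = 1 day of slack.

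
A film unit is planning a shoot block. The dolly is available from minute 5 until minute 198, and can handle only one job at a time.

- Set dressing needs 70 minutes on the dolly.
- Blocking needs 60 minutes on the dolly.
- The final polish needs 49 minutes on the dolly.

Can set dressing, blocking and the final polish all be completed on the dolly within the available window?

Yes

The dolly window is 198 − 5 = 193 minutes.
Running back to back, the jobs need 70 + 60 + 49 = 179 minutes on the dolly.
Since 179 ≤ 193, they fit within the window.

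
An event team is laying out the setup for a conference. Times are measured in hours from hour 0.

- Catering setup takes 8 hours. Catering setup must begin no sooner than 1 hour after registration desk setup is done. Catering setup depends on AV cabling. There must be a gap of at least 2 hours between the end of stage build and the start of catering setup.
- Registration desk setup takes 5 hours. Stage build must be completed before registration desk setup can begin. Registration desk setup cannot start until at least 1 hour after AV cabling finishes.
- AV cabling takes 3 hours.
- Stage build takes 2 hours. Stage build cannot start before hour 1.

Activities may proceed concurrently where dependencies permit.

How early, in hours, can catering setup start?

AV cabling can start immediately at hour 0; it finishes at hour 3.
After its own release at hour 1, stage build can start at hour 1 and finishes at hour 3.
Registration desk setup has to wait for stage build (finishes hour 3); AV cabling (finishes hour 3, plus 1-hour gap → hour 4). The latest of these is hour 4, so registration desk setup runs hour 4 to 4 + 5 = hour 9.
Catering setup waits on registration desk setup (finishes hour 9, plus 1-hour gap → hour 10); AV cabling (finishes hour 3); stage build (finishes hour 3, plus 2-hour gap → hour 5). The latest of these is hour 10, which is the earliest catering setup can start.

10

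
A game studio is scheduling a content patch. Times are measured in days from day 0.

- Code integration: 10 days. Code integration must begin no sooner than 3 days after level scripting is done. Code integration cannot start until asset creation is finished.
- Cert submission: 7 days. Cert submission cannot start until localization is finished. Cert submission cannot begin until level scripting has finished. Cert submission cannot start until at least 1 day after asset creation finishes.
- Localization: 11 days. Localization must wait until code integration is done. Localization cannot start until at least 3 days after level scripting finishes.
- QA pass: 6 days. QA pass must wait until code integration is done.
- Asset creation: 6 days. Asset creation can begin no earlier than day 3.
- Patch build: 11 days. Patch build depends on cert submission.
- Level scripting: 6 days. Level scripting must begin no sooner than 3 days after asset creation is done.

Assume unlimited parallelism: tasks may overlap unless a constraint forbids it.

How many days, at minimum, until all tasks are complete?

Asset creation cannot begin until its own release at day 3. It runs from day 3 to 3 + 6 = day 9.
Level scripting cannot begin until asset creation (finishes day 9, plus 3-day gap → day 12). It runs from day 12 to 12 + 6 = day 18.
Code integration has to wait for level scripting (finishes day 18, plus 3-day gap → day 21); asset creation (finishes day 9). The latest of these is day 21, so code integration runs day 21 to 21 + 10 = day 31.
After code integration (finishes day 31), QA pass can start at day 31 and finishes at day 37.
Localization has to wait for code integration (finishes day 31); level scripting (finishes day 18, plus 3-day gap → day 21). The latest of these is day 31, so localization runs day 31 to 31 + 11 = day 42.
For cert submission: localization (finishes day 42); level scripting (finishes day 18); asset creation (finishes day 9, plus 1-day gap → day 10). Taking the maximum gives a start of day 42, and it finishes at 42 + 7 = day 49.
Patch build waits on cert submission (finishes day 49), so it starts at day 49 and finishes at 49 + 11 = day 60.
All tasks are finished once the last one completes. Finish times: Asset creation at 9, Level scripting at 18, Code integration at 31, Localization at 42, QA pass at 37, Cert submission at 49, Patch build at 60. The latest is day 60.

60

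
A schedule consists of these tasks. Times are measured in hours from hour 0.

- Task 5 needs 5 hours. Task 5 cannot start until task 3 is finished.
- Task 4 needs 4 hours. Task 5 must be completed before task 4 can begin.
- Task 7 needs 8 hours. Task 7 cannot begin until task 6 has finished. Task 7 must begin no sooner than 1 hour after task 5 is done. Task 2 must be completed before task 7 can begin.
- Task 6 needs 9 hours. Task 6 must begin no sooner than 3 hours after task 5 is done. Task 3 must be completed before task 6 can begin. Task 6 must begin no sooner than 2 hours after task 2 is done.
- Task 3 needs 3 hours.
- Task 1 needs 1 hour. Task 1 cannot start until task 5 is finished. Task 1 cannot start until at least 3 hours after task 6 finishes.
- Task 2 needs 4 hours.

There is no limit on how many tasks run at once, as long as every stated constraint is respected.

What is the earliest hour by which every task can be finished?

28

Task 3 has no prerequisites, so it starts at hour 0 and finishes at hour 3.
Task 5 waits on task 3 (finishes hour 3), so it starts at hour 3 and finishes at 3 + 5 = hour 8.
Task 4 cannot begin until task 5 (finishes hour 8). It runs from hour 8 to 8 + 4 = hour 12.
Task 2 has no prerequisites, so it starts at hour 0 and finishes at hour 4.
Task 6 needs all of task 5 (finishes hour 8, plus 3-hour gap → hour 11); task 3 (finishes hour 3); task 2 (finishes hour 4, plus 2-hour gap → hour 6). That puts its earliest start at hour 11; it finishes at 11 + 9 = hour 20.
Task 7 needs all of task 6 (finishes hour 20); task 5 (finishes hour 8, plus 1-hour gap → hour 9); task 2 (finishes hour 4). That puts its earliest start at hour 20; it finishes at 20 + 8 = hour 28.
Task 1 has to wait for task 5 (finishes hour 8); task 6 (finishes hour 20, plus 3-hour gap → hour 23). The latest of these is hour 23, so task 1 runs hour 23 to 23 + 1 = hour 24.
All tasks are finished once the last one completes. Finish times: Task 1 at 24, Task 2 at 4, Task 3 at 3, Task 4 at 12, Task 5 at 8, Task 6 at 20, Task 7 at 28. The latest is hour 28.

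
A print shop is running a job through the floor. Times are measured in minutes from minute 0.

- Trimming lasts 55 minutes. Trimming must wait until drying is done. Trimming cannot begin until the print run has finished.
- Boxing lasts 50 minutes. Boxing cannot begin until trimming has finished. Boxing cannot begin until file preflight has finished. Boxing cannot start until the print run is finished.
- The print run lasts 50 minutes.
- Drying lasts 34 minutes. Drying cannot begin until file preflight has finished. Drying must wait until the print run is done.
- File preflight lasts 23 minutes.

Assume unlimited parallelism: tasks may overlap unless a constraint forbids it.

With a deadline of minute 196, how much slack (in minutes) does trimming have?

7

The print run has no prerequisites, so it starts at minute 0 and finishes at minute 50.
File preflight can start immediately at minute 0; it finishes at minute 23.
Drying has to wait for file preflight (finishes minute 23); the print run (finishes minute 50). The latest of these is minute 50, so drying runs minute 50 to 50 + 34 = minute 84.
Trimming cannot start until drying (finishes minute 84); the print run (finishes minute 50). The controlling bound is minute 84, so trimming finishes at 84 + 55 = minute 139.

Working backward from the deadline:
To finish by minute 196, boxing (duration 50) must start no later than minute 146.
Trimming feeds into boxing (must start by minute 146); so trimming must finish by minute 146 and therefore start by minute 91.
So trimming can start as early as minute 84 and as late as minute 91, giving 91 − 84 = 7 minutes of slack.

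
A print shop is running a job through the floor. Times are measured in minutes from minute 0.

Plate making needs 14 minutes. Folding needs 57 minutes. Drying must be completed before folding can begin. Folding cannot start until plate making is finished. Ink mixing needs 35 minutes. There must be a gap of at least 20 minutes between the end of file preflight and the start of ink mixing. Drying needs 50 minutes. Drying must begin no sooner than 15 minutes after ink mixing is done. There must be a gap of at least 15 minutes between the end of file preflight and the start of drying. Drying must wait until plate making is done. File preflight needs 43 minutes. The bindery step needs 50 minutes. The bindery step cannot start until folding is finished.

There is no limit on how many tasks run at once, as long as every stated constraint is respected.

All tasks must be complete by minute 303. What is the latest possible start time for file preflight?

33

The bindery step must finish by minute 303; it takes 50 minutes, so it must start by 303 − 50 = minute 253.
Folding has to be done before the bindery step (must start by minute 253). That means finishing by minute 253, i.e. starting by 253 − 57 = minute 196.
Drying must finish before folding (must start by minute 196). With a 50-minute duration, drying must start by 196 − 50 = minute 146.
Ink mixing has to be done before drying (must start by minute 146, minus 15-minute gap → minute 131). That means finishing by minute 131, i.e. starting by 131 − 35 = minute 96.
File preflight has several dependents: ink mixing (must start by minute 96, minus 20-minute gap → minute 76); drying (must start by minute 146, minus 15-minute gap → minute 131). The earliest of those limits is minute 76, so file preflight must start by 76 − 43 = minute 33.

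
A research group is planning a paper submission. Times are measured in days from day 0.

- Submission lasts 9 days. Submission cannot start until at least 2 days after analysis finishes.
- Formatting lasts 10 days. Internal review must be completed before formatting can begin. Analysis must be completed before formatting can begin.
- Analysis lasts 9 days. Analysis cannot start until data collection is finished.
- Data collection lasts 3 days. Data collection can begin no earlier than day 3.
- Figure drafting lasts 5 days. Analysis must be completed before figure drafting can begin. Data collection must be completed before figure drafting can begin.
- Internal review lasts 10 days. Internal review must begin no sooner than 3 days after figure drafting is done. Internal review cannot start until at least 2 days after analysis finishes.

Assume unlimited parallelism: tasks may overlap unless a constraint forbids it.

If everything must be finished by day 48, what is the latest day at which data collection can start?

Formatting must finish by day 48; it takes 10 days, so it must start by 48 − 10 = day 38.
Internal review feeds into formatting (must start by day 38); so internal review must finish by day 38 and therefore start by day 28.
Figure drafting feeds into internal review (must start by day 28, minus 3-day gap → day 25); so figure drafting must finish by day 25 and therefore start by day 20.
Nothing follows submission; the deadline of day 48 is its only limit. It must start by 48 − 9 = day 39.
For analysis: figure drafting (must start by day 20); internal review (must start by day 28, minus 2-day gap → day 26); formatting (must start by day 38); submission (must start by day 39, minus 2-day gap → day 37). The most restrictive is day 20; with a 9-day duration, analysis must start by day 11.
Data collection has several dependents: analysis (must start by day 11); figure drafting (must start by day 20). The earliest of those limits is day 11, so data collection must start by 11 − 3 = day 8.

8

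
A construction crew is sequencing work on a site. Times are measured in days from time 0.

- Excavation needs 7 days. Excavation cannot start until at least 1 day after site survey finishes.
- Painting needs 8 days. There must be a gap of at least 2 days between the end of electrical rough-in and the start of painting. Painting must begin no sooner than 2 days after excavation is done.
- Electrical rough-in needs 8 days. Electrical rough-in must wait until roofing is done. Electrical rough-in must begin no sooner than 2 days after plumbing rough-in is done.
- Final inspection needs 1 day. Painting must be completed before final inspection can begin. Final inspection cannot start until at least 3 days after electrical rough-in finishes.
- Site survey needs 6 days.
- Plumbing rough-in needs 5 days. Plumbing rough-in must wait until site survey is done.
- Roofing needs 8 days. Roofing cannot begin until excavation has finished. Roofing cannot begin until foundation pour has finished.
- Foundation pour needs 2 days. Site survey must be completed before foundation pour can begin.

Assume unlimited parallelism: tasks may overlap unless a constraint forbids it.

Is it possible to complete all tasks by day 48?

Yes

Site survey can start immediately at day 0; it finishes at day 6.
Plumbing rough-in cannot begin until site survey (finishes day 6). It runs from day 6 to 6 + 5 = day 11.
Foundation pour waits on site survey (finishes day 6), so it starts at day 6 and finishes at 6 + 2 = day 8.
Excavation cannot begin until site survey (finishes day 6, plus 1-day gap → day 7). It runs from day 7 to 7 + 7 = day 14.
Roofing cannot start until excavation (finishes day 14); foundation pour (finishes day 8). The controlling bound is day 14, so roofing finishes at 14 + 8 = day 22.
Electrical rough-in cannot start until roofing (finishes day 22); plumbing rough-in (finishes day 11, plus 2-day gap → day 13). The controlling bound is day 22, so electrical rough-in finishes at 22 + 8 = day 30.
For painting: electrical rough-in (finishes day 30, plus 2-day gap → day 32); excavation (finishes day 14, plus 2-day gap → day 16). Taking the maximum gives a start of day 32, and it finishes at 32 + 8 = day 40.
Final inspection needs all of painting (finishes day 40); electrical rough-in (finishes day 30, plus 3-day gap → day 33). That puts its earliest start at day 40; it finishes at 40 + 1 = day 41.
Every task is finished by day 41, which is no later than the deadline of 48, so the schedule is feasible.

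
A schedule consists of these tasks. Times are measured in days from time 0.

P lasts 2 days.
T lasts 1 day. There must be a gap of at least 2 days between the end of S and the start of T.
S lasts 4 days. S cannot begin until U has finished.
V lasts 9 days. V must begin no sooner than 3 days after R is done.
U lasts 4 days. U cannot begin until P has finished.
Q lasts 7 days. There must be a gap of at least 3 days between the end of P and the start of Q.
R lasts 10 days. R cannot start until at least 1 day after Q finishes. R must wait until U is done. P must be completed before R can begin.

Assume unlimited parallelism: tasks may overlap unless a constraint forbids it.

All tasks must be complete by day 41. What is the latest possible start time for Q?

11

Nothing follows V; the deadline of day 41 is its only limit. It must start by 41 − 9 = day 32.
Since V (must start by day 32, minus 3-day gap → day 29) depends on it, R must finish by day 29. Backing off its 10-day duration gives a latest start of day 19.
Q must finish before R (must start by day 19, minus 1-day gap → day 18). With a 7-day duration, Q must start by 18 − 7 = day 11.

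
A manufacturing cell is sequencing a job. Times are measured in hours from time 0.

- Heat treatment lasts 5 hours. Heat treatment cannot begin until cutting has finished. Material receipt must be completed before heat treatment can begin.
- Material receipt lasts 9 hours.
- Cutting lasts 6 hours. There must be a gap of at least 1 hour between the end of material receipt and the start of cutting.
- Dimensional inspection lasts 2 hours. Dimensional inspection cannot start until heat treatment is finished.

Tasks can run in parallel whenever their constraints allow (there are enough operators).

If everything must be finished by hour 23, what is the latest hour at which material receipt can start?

0

Dimensional inspection has no dependents, so it just needs to finish by hour 23. Starting by 23 − 2 = hour 21 achieves that.
Since dimensional inspection (must start by hour 21) depends on it, heat treatment must finish by hour 21. Backing off its 5-hour duration gives a latest start of hour 16.
Cutting has to be done before heat treatment (must start by hour 16). That means finishing by hour 16, i.e. starting by 16 − 6 = hour 10.
Material receipt must finish in time for cutting (must start by hour 10, minus 1-hour gap → hour 9); heat treatment (must start by hour 16). The tightest is hour 9, so material receipt must start by 9 − 9 = hour 0.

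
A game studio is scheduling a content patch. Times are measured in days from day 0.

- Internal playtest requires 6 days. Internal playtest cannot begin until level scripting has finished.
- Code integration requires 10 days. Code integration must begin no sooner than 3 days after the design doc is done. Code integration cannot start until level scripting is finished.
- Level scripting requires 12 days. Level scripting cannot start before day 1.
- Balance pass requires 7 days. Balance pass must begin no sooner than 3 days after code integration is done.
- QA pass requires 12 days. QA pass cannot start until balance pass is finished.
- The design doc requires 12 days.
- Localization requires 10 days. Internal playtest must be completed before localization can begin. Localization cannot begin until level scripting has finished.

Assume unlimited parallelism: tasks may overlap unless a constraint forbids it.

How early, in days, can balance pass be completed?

Level scripting cannot begin until its own release at day 1. It runs from day 1 to 1 + 12 = day 13.
Nothing blocks the design doc, so it runs from day 0 to day 12.
Code integration cannot start until the design doc (finishes day 12, plus 3-day gap → day 15); level scripting (finishes day 13). The controlling bound is day 15, so code integration finishes at 15 + 10 = day 25.
Balance pass waits on code integration (finishes day 25, plus 3-day gap → day 28), so it starts at day 28 and finishes at 28 + 7 = day 35.

35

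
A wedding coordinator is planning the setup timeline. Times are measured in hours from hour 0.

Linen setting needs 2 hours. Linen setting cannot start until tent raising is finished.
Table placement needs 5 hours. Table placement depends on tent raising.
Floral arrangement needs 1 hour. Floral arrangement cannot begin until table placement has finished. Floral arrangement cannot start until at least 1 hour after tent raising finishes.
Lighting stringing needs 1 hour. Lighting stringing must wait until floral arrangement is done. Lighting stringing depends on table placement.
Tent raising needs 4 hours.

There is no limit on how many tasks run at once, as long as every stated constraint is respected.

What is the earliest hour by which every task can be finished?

Nothing blocks tent raising, so it runs from hour 0 to hour 4.
After tent raising (finishes hour 4), linen setting can start at hour 4 and finishes at hour 6.
Table placement waits on tent raising (finishes hour 4), so it starts at hour 4 and finishes at 4 + 5 = hour 9.
Floral arrangement has to wait for table placement (finishes hour 9); tent raising (finishes hour 4, plus 1-hour gap → hour 5). The latest of these is hour 9, so floral arrangement runs hour 9 to 9 + 1 = hour 10.
Lighting stringing needs all of floral arrangement (finishes hour 10); table placement (finishes hour 9). That puts its earliest start at hour 10; it finishes at 10 + 1 = hour 11.
All tasks are finished once the last one completes. Finish times: Tent raising at 4, Table placement at 9, Linen setting at 6, Floral arrangement at 10, Lighting stringing at 11. The latest is hour 11.

11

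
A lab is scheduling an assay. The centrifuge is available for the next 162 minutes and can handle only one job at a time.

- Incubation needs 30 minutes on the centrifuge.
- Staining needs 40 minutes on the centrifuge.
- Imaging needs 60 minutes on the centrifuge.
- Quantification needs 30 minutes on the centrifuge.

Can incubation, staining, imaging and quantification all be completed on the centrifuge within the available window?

Yes

Running back to back, the jobs need 30 + 40 + 60 + 30 = 160 minutes on the centrifuge.
Since 160 ≤ 162, they fit within the window.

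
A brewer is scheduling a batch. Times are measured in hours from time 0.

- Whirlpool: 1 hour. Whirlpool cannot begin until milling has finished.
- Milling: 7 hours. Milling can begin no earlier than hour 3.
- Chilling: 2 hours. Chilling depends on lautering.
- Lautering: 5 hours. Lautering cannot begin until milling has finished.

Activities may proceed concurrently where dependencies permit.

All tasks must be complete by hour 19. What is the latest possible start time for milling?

5

Chilling has no dependents, so it just needs to finish by hour 19. Starting by 19 − 2 = hour 17 achieves that.
Lautering must finish before chilling (must start by hour 17). With a 5-hour duration, lautering must start by 17 − 5 = hour 12.
Whirlpool must finish by hour 19; it takes 1 hour, so it must start by 19 − 1 = hour 18.
Milling has several dependents: lautering (must start by hour 12); whirlpool (must start by hour 18). The earliest of those limits is hour 12, so milling must start by 12 − 7 = hour 5.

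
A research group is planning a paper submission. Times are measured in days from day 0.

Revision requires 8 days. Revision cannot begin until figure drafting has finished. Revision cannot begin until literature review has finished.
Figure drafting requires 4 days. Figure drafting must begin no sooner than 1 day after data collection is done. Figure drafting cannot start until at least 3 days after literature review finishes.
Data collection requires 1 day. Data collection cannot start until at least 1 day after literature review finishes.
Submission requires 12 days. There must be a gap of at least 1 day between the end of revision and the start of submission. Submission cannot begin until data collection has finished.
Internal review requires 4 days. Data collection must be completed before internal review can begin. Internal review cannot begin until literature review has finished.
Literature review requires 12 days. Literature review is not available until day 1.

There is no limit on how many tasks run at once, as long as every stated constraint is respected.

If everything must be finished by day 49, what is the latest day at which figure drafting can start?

Submission must finish by day 49; it takes 12 days, so it must start by 49 − 12 = day 37.
Revision has to be done before submission (must start by day 37, minus 1-day gap → day 36). That means finishing by day 36, i.e. starting by 36 − 8 = day 28.
Figure drafting feeds into revision (must start by day 28); so figure drafting must finish by day 28 and therefore start by day 24.

24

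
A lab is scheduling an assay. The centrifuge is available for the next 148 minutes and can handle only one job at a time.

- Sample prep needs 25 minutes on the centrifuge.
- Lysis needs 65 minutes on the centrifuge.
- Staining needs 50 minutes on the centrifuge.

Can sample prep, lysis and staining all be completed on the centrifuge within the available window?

Yes

Running back to back, the jobs need 25 + 65 + 50 = 140 minutes on the centrifuge.
Since 140 ≤ 148, they fit within the window.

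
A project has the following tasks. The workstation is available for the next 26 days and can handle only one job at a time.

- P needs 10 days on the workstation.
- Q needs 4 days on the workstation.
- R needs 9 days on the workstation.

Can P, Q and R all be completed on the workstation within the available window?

Yes

Running back to back, the jobs need 10 + 4 + 9 = 23 days on the workstation.
Since 23 ≤ 26, they fit within the window.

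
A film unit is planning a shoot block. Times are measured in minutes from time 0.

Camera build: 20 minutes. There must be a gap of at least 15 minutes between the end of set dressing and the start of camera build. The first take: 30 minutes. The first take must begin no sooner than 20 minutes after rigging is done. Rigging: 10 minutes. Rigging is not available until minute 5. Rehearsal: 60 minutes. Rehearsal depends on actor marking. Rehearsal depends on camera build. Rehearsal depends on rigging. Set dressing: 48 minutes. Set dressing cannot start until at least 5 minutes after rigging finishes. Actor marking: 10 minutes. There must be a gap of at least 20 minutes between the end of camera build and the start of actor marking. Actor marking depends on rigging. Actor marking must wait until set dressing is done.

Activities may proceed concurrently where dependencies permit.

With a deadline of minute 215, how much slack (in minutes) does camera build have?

After its own release at minute 5, rigging can start at minute 5 and finishes at minute 15.
Set dressing cannot begin until rigging (finishes minute 15, plus 5-minute gap → minute 20). It runs from minute 20 to 20 + 48 = minute 68.
Camera build cannot begin until set dressing (finishes minute 68, plus 15-minute gap → minute 83). It runs from minute 83 to 83 + 20 = minute 103.

Working backward from the deadline:
Nothing follows rehearsal; the deadline of minute 215 is its only limit. It must start by 215 − 60 = minute 155.
Actor marking must finish before rehearsal (must start by minute 155). With a 10-minute duration, actor marking must start by 155 − 10 = minute 145.
Camera build feeds actor marking (must start by minute 145, minus 20-minute gap → minute 125); rehearsal (must start by minute 155). Taking the minimum, camera build must finish by minute 125 and start by 125 − 20 = minute 105.
So camera build can start as early as minute 83 and as late as minute 105, giving 105 − 83 = 22 minutes of slack.

22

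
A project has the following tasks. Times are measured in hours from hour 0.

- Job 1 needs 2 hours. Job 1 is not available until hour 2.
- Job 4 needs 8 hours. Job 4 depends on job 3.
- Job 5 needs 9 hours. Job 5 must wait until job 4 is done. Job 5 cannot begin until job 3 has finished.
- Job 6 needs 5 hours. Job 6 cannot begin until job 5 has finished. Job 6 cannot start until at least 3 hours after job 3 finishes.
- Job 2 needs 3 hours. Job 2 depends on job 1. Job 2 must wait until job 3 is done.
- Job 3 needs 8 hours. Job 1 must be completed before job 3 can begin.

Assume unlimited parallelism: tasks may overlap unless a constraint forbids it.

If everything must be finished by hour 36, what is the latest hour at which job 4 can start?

14

Job 6 has no dependents, so it just needs to finish by hour 36. Starting by 36 − 5 = hour 31 achieves that.
Job 5 has to be done before job 6 (must start by hour 31). That means finishing by hour 31, i.e. starting by 31 − 9 = hour 22.
Job 4 feeds into job 5 (must start by hour 22); so job 4 must finish by hour 22 and therefore start by hour 14.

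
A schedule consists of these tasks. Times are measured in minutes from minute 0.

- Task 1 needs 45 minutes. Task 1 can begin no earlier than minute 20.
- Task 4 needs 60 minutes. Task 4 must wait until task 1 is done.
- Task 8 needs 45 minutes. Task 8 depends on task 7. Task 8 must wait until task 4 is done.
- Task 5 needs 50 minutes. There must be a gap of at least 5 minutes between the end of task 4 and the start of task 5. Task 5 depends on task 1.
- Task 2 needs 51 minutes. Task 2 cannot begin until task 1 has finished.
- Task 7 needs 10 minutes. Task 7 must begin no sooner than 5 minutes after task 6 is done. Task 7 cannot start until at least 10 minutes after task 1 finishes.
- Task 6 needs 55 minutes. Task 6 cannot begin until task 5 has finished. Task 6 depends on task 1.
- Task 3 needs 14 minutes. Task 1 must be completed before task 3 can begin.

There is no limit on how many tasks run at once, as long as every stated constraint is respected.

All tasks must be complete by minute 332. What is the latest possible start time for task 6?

217

Nothing follows task 8; the deadline of minute 332 is its only limit. It must start by 332 − 45 = minute 287.
Since task 8 (must start by minute 287) depends on it, task 7 must finish by minute 287. Backing off its 10-minute duration gives a latest start of minute 277.
Task 6 has to be done before task 7 (must start by minute 277, minus 5-minute gap → minute 272). That means finishing by minute 272, i.e. starting by 272 − 55 = minute 217.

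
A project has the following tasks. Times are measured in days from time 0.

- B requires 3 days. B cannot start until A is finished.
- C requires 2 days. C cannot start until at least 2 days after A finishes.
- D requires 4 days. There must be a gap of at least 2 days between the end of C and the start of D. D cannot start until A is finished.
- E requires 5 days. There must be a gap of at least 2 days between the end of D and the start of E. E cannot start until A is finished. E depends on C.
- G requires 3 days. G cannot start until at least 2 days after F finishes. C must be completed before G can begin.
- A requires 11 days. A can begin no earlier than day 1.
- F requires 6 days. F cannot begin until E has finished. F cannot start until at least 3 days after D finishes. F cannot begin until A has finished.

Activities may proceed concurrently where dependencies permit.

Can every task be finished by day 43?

A waits on its own release at day 1, so it starts at day 1 and finishes at 1 + 11 = day 12.
After A (finishes day 12, plus 2-day gap → day 14), C can start at day 14 and finishes at day 16.
D cannot start until C (finishes day 16, plus 2-day gap → day 18); A (finishes day 12). The controlling bound is day 18, so D finishes at 18 + 4 = day 22.
For E: D (finishes day 22, plus 2-day gap → day 24); A (finishes day 12); C (finishes day 16). Taking the maximum gives a start of day 24, and it finishes at 24 + 5 = day 29.
F has to wait for E (finishes day 29); D (finishes day 22, plus 3-day gap → day 25); A (finishes day 12). The latest of these is day 29, so F runs day 29 to 29 + 6 = day 35.
G cannot start until F (finishes day 35, plus 2-day gap → day 37); C (finishes day 16). The controlling bound is day 37, so G finishes at 37 + 3 = day 40.
After A (finishes day 12), B can start at day 12 and finishes at day 15.
Every task is finished by day 40, which is no later than the deadline of 43, so the schedule is feasible.

Yes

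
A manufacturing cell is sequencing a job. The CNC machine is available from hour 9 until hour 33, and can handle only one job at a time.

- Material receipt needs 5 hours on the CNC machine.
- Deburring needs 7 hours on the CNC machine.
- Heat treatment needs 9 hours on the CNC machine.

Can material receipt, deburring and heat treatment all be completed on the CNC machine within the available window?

The CNC machine window is 33 − 9 = 24 hours.
Running back to back, the jobs need 5 + 7 + 9 = 21 hours on the CNC machine.
Since 21 ≤ 24, they fit within the window.

Yes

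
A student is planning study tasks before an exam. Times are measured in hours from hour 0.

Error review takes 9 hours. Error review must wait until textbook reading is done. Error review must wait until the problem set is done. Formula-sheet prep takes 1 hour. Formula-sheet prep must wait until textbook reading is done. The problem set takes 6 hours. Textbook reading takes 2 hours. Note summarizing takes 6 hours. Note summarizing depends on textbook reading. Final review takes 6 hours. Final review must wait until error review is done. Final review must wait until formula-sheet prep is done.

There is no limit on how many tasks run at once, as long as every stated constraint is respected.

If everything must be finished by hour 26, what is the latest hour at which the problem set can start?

To finish by hour 26, final review (duration 6) must start no later than hour 20.
Error review must finish before final review (must start by hour 20). With a 9-hour duration, error review must start by 20 − 9 = hour 11.
The problem set has to be done before error review (must start by hour 11). That means finishing by hour 11, i.e. starting by 11 − 6 = hour 5.

5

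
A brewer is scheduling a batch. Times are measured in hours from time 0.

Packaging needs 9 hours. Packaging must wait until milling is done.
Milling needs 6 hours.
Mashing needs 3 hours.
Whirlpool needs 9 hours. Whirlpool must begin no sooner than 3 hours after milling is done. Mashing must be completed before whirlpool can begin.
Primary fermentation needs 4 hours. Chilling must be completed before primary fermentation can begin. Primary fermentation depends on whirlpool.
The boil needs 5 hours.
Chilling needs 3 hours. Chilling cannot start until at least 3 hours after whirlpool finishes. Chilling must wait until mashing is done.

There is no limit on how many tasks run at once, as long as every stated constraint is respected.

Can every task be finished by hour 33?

The boil has no prerequisites, so it starts at hour 0 and finishes at hour 5.
Nothing blocks mashing, so it runs from hour 0 to hour 3.
Nothing blocks milling, so it runs from hour 0 to hour 6.
After milling (finishes hour 6), packaging can start at hour 6 and finishes at hour 15.
For whirlpool: milling (finishes hour 6, plus 3-hour gap → hour 9); mashing (finishes hour 3). Taking the maximum gives a start of hour 9, and it finishes at 9 + 9 = hour 18.
Chilling needs all of whirlpool (finishes hour 18, plus 3-hour gap → hour 21); mashing (finishes hour 3). That puts its earliest start at hour 21; it finishes at 21 + 3 = hour 24.
Primary fermentation cannot start until chilling (finishes hour 24); whirlpool (finishes hour 18). The controlling bound is hour 24, so primary fermentation finishes at 24 + 4 = hour 28.
Every task is finished by hour 28, which is no later than the deadline of 33, so the schedule is feasible.

Yes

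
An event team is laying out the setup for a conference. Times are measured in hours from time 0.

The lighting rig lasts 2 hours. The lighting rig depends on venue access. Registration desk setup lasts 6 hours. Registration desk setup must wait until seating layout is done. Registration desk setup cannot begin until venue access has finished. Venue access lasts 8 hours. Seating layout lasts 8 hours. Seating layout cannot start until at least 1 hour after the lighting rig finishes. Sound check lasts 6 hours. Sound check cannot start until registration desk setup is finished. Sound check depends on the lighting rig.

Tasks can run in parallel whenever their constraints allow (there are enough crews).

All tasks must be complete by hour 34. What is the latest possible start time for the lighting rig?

11

Sound check must finish by hour 34; it takes 6 hours, so it must start by 34 − 6 = hour 28.
Registration desk setup feeds into sound check (must start by hour 28); so registration desk setup must finish by hour 28 and therefore start by hour 22.
Since registration desk setup (must start by hour 22) depends on it, seating layout must finish by hour 22. Backing off its 8-hour duration gives a latest start of hour 14.
The lighting rig has several dependents: seating layout (must start by hour 14, minus 1-hour gap → hour 13); sound check (must start by hour 28). The earliest of those limits is hour 13, so the lighting rig must start by 13 − 2 = hour 11.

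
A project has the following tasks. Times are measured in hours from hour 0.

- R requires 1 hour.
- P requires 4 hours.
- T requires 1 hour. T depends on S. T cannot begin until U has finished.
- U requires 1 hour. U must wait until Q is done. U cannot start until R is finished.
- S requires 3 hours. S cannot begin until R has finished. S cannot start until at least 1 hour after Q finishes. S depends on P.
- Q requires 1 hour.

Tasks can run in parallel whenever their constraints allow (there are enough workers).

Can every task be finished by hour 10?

R has no prerequisites, so it starts at hour 0 and finishes at hour 1.
Nothing blocks Q, so it runs from hour 0 to hour 1.
U cannot start until Q (finishes hour 1); R (finishes hour 1). The controlling bound is hour 1, so U finishes at 1 + 1 = hour 2.
P can start immediately at hour 0; it finishes at hour 4.
For S: R (finishes hour 1); Q (finishes hour 1, plus 1-hour gap → hour 2); P (finishes hour 4). Taking the maximum gives a start of hour 4, and it finishes at 4 + 3 = hour 7.
T needs all of S (finishes hour 7); U (finishes hour 2). That puts its earliest start at hour 7; it finishes at 7 + 1 = hour 8.
Every task is finished by hour 8, which is no later than the deadline of 10, so the schedule is feasible.

Yes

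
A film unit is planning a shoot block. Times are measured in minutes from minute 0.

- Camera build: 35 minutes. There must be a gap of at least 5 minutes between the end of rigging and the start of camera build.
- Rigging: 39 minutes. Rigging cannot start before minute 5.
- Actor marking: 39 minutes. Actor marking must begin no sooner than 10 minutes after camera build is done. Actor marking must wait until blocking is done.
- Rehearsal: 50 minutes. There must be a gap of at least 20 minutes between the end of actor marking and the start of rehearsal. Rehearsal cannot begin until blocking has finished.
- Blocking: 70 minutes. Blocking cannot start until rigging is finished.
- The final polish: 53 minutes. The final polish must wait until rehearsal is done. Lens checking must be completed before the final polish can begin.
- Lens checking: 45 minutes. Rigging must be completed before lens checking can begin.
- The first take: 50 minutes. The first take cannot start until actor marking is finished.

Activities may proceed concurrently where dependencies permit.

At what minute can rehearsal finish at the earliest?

223

Rigging waits on its own release at minute 5, so it starts at minute 5 and finishes at 5 + 39 = minute 44.
After rigging (finishes minute 44), blocking can start at minute 44 and finishes at minute 114.
After rigging (finishes minute 44, plus 5-minute gap → minute 49), camera build can start at minute 49 and finishes at minute 84.
Actor marking needs all of camera build (finishes minute 84, plus 10-minute gap → minute 94); blocking (finishes minute 114). That puts its earliest start at minute 114; it finishes at 114 + 39 = minute 153.
Rehearsal needs all of actor marking (finishes minute 153, plus 20-minute gap → minute 173); blocking (finishes minute 114). That puts its earliest start at minute 173; it finishes at 173 + 50 = minute 223.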